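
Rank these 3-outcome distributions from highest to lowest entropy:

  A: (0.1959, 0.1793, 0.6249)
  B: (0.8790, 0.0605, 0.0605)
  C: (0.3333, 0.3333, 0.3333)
C > A > B

Key insight: Entropy is maximized by uniform distributions and minimized by concentrated distributions.

- Uniform distributions have maximum entropy log₂(3) = 1.5850 bits
- The more "peaked" or concentrated a distribution, the lower its entropy

Entropies:
  H(A) = 1.3291 bits
  H(B) = 0.6532 bits
  H(C) = 1.5850 bits

Ranking: C > A > B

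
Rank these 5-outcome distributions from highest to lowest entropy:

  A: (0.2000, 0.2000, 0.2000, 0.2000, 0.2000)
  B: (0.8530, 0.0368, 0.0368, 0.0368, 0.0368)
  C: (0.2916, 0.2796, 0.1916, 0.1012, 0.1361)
A > C > B

Key insight: Entropy is maximized by uniform distributions and minimized by concentrated distributions.

- Uniform distributions have maximum entropy log₂(5) = 2.3219 bits
- The more "peaked" or concentrated a distribution, the lower its entropy

Entropies:
  H(A) = 2.3219 bits
  H(B) = 0.8963 bits
  H(C) = 2.2152 bits

Ranking: A > C > B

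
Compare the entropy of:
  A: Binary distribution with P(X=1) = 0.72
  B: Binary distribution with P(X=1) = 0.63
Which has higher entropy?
B

For binary distributions, entropy is maximized at p=0.5 and decreases as p moves toward 0 or 1.

H(A) = H(0.72) = 0.8555 bits
H(B) = H(0.63) = 0.9507 bits

Distribution B (p=0.63) is closer to uniform (p=0.5), so it has higher entropy.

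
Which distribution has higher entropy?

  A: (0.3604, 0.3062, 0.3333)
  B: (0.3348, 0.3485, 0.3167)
B

Both distributions are close to uniform, making this a harder comparison.

H(A) = 1.5818 bits
H(B) = 1.5839 bits

The distribution closer to uniform has higher entropy.
Answer: B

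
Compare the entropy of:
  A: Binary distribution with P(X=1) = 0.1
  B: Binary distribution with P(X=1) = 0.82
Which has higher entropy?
B

For binary distributions, entropy is maximized at p=0.5 and decreases as p moves toward 0 or 1.

H(A) = H(0.1) = 0.4690 bits
H(B) = H(0.82) = 0.6801 bits

Distribution B (p=0.82) is closer to uniform (p=0.5), so it has higher entropy.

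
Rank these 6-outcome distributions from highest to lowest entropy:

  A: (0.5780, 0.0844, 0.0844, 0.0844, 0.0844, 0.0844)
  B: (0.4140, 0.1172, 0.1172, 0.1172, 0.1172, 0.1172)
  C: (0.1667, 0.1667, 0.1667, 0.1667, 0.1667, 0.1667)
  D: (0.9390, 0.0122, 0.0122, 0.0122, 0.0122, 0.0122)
C > B > A > D

Key insight: Entropy is maximized by uniform distributions and minimized by concentrated distributions.

Entropies:
  H(A) = 1.9622 bits
  H(B) = 2.3392 bits
  H(C) = 2.5850 bits
  H(D) = 0.4730 bits

Ranking: C > B > A > D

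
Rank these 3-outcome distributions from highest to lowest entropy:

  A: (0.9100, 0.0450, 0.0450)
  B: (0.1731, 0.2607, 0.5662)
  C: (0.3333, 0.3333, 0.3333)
C > B > A

Key insight: Entropy is maximized by uniform distributions and minimized by concentrated distributions.

- Uniform distributions have maximum entropy log₂(3) = 1.5850 bits
- The more "peaked" or concentrated a distribution, the lower its entropy

Entropies:
  H(A) = 0.5265 bits
  H(B) = 1.4083 bits
  H(C) = 1.5850 bits

Ranking: C > B > A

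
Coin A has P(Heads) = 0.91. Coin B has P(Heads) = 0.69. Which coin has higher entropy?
B

For binary distributions, entropy is maximized at p=0.5 and decreases as p moves toward 0 or 1.

H(A) = H(0.91) = 0.4365 bits
H(B) = H(0.69) = 0.8932 bits

Distribution B (p=0.69) is closer to uniform (p=0.5), so it has higher entropy.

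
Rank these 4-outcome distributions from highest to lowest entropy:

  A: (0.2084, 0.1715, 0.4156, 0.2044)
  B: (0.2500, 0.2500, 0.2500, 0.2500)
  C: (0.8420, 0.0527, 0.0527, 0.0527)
B > A > C

Key insight: Entropy is maximized by uniform distributions and minimized by concentrated distributions.

- Uniform distributions have maximum entropy log₂(4) = 2.0000 bits
- The more "peaked" or concentrated a distribution, the lower its entropy

Entropies:
  H(A) = 1.9025 bits
  H(B) = 2.0000 bits
  H(C) = 0.8799 bits

Ranking: B > A > C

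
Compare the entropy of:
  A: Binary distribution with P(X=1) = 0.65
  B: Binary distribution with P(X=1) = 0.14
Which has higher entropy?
A

For binary distributions, entropy is maximized at p=0.5 and decreases as p moves toward 0 or 1.

H(A) = H(0.65) = 0.9341 bits
H(B) = H(0.14) = 0.5842 bits

Distribution A (p=0.65) is closer to uniform (p=0.5), so it has higher entropy.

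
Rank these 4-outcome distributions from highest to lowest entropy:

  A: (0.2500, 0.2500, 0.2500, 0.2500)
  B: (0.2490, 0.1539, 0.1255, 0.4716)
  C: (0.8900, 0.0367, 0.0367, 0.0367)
A > B > C

Key insight: Entropy is maximized by uniform distributions and minimized by concentrated distributions.

- Uniform distributions have maximum entropy log₂(4) = 2.0000 bits
- The more "peaked" or concentrated a distribution, the lower its entropy

Entropies:
  H(A) = 2.0000 bits
  H(B) = 1.8022 bits
  H(C) = 0.6743 bits

Ranking: A > B > C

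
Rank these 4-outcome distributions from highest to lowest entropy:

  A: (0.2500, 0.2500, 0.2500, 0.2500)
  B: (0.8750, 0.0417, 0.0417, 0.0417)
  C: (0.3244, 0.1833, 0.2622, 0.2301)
A > C > B

Key insight: Entropy is maximized by uniform distributions and minimized by concentrated distributions.

- Uniform distributions have maximum entropy log₂(4) = 2.0000 bits
- The more "peaked" or concentrated a distribution, the lower its entropy

Entropies:
  H(A) = 2.0000 bits
  H(B) = 0.7417 bits
  H(C) = 1.9697 bits

Ranking: A > C > B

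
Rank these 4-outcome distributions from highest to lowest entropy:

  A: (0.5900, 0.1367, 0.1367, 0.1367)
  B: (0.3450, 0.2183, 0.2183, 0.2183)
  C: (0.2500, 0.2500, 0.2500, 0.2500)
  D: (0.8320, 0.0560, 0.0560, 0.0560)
C > B > A > D

Key insight: Entropy is maximized by uniform distributions and minimized by concentrated distributions.

Entropies:
  H(A) = 1.6263 bits
  H(B) = 1.9677 bits
  H(C) = 2.0000 bits
  H(D) = 0.9194 bits

Ranking: C > B > A > D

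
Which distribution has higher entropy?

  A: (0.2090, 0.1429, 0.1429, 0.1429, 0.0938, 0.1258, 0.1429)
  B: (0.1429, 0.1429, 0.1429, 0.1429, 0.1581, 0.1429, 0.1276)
B

Both distributions are close to uniform, making this a harder comparison.

H(A) = 2.7727 bits
H(B) = 2.8050 bits

The distribution closer to uniform has higher entropy.
Answer: B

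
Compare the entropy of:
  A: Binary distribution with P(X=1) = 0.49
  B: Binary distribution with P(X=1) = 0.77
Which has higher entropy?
A

For binary distributions, entropy is maximized at p=0.5 and decreases as p moves toward 0 or 1.

H(A) = H(0.49) = 0.9997 bits
H(B) = H(0.77) = 0.7780 bits

Distribution A (p=0.49) is closer to uniform (p=0.5), so it has higher entropy.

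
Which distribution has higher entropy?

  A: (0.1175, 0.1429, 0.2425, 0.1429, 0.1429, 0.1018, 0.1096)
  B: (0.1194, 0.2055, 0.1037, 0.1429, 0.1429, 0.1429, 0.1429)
B

Both distributions are close to uniform, making this a harder comparison.

H(A) = 2.7470 bits
H(B) = 2.7784 bits

The distribution closer to uniform has higher entropy.
Answer: B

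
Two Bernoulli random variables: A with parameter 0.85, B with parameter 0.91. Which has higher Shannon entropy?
A

For binary distributions, entropy is maximized at p=0.5 and decreases as p moves toward 0 or 1.

H(A) = H(0.85) = 0.6098 bits
H(B) = H(0.91) = 0.4365 bits

Distribution A (p=0.85) is closer to uniform (p=0.5), so it has higher entropy.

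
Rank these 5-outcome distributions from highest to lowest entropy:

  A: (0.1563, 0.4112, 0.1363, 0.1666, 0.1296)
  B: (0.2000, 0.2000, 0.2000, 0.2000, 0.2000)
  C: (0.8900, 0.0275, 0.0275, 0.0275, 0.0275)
B > A > C

Key insight: Entropy is maximized by uniform distributions and minimized by concentrated distributions.

- Uniform distributions have maximum entropy log₂(5) = 2.3219 bits
- The more "peaked" or concentrated a distribution, the lower its entropy

Entropies:
  H(A) = 2.1504 bits
  H(B) = 2.3219 bits
  H(C) = 0.7199 bits

Ranking: B > A > C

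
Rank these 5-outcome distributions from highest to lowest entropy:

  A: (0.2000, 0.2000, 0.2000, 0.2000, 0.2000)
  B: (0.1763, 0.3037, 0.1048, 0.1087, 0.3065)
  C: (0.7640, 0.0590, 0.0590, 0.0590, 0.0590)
A > B > C

Key insight: Entropy is maximized by uniform distributions and minimized by concentrated distributions.

- Uniform distributions have maximum entropy log₂(5) = 2.3219 bits
- The more "peaked" or concentrated a distribution, the lower its entropy

Entropies:
  H(A) = 2.3219 bits
  H(B) = 2.1755 bits
  H(C) = 1.2603 bits

Ranking: A > B > C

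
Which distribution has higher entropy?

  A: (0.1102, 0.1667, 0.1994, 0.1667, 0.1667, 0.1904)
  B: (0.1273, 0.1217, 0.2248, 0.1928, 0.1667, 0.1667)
A

Both distributions are close to uniform, making this a harder comparison.

H(A) = 2.5626 bits
H(B) = 2.5520 bits

The distribution closer to uniform has higher entropy.
Answer: A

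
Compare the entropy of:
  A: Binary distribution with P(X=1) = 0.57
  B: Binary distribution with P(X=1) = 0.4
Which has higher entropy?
A

For binary distributions, entropy is maximized at p=0.5 and decreases as p moves toward 0 or 1.

H(A) = H(0.57) = 0.9858 bits
H(B) = H(0.4) = 0.9710 bits

Distribution A (p=0.57) is closer to uniform (p=0.5), so it has higher entropy.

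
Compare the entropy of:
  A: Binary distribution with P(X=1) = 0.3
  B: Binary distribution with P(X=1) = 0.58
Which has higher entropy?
B

For binary distributions, entropy is maximized at p=0.5 and decreases as p moves toward 0 or 1.

H(A) = H(0.3) = 0.8813 bits
H(B) = H(0.58) = 0.9815 bits

Distribution B (p=0.58) is closer to uniform (p=0.5), so it has higher entropy.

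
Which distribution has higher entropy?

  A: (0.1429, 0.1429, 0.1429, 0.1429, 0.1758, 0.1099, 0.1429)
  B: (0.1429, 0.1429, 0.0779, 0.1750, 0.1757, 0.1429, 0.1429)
A

Both distributions are close to uniform, making this a harder comparison.

H(A) = 2.7963 bits
H(B) = 2.7718 bits

The distribution closer to uniform has higher entropy.
Answer: A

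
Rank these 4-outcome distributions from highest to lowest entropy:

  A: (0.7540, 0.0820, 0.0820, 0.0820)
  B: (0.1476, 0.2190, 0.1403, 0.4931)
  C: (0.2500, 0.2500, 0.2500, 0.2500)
C > B > A

Key insight: Entropy is maximized by uniform distributions and minimized by concentrated distributions.

- Uniform distributions have maximum entropy log₂(4) = 2.0000 bits
- The more "peaked" or concentrated a distribution, the lower its entropy

Entropies:
  H(A) = 1.1948 bits
  H(B) = 1.7877 bits
  H(C) = 2.0000 bits

Ranking: C > B > A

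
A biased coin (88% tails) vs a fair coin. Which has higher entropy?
Fair coin

The fair coin is uniform (p=0.5), maximizing binary entropy at 1 bit. The biased coin has H(0.88) ≈ 0.529 bits — its outcome is more predictable, so its entropy is lower.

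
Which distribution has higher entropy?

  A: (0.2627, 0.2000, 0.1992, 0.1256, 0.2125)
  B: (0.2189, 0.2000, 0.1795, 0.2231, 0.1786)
B

Both distributions are close to uniform, making this a harder comparison.

H(A) = 2.2855 bits
H(B) = 2.3156 bits

The distribution closer to uniform has higher entropy.
Answer: B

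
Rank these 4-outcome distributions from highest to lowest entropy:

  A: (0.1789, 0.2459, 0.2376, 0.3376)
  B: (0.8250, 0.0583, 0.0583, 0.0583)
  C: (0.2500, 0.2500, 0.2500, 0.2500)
C > A > B

Key insight: Entropy is maximized by uniform distributions and minimized by concentrated distributions.

- Uniform distributions have maximum entropy log₂(4) = 2.0000 bits
- The more "peaked" or concentrated a distribution, the lower its entropy

Entropies:
  H(A) = 1.9633 bits
  H(B) = 0.9464 bits
  H(C) = 2.0000 bits

Ranking: C > A > B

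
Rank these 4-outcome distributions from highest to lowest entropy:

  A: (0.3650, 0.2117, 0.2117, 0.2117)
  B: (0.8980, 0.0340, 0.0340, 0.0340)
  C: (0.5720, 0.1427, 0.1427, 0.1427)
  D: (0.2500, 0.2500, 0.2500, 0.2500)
D > A > C > B

Key insight: Entropy is maximized by uniform distributions and minimized by concentrated distributions.

Entropies:
  H(A) = 1.9532 bits
  H(B) = 0.6370 bits
  H(C) = 1.6634 bits
  H(D) = 2.0000 bits

Ranking: D > A > C > B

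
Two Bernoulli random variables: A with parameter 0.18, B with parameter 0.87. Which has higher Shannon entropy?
A

For binary distributions, entropy is maximized at p=0.5 and decreases as p moves toward 0 or 1.

H(A) = H(0.18) = 0.6801 bits
H(B) = H(0.87) = 0.5574 bits

Distribution A (p=0.18) is closer to uniform (p=0.5), so it has higher entropy.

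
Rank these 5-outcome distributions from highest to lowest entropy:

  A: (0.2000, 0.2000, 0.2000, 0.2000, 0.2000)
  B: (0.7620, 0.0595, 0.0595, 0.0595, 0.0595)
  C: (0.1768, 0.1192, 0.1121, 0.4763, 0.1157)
A > C > B

Key insight: Entropy is maximized by uniform distributions and minimized by concentrated distributions.

- Uniform distributions have maximum entropy log₂(5) = 2.3219 bits
- The more "peaked" or concentrated a distribution, the lower its entropy

Entropies:
  H(A) = 2.3219 bits
  H(B) = 1.2677 bits
  H(C) = 2.0312 bits

Ranking: A > C > B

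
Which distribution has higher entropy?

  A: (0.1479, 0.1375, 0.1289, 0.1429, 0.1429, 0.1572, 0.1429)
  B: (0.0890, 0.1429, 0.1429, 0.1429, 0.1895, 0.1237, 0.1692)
A

Both distributions are close to uniform, making this a harder comparison.

H(A) = 2.8051 bits
H(B) = 2.7752 bits

The distribution closer to uniform has higher entropy.
Answer: A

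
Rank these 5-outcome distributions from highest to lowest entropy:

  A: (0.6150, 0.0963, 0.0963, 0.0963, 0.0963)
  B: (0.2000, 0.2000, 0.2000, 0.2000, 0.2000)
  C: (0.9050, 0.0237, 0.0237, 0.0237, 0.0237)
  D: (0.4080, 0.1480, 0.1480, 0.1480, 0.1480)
B > D > A > C

Key insight: Entropy is maximized by uniform distributions and minimized by concentrated distributions.

Entropies:
  H(A) = 1.7315 bits
  H(B) = 2.3219 bits
  H(C) = 0.6429 bits
  H(D) = 2.1594 bits

Ranking: B > D > A > C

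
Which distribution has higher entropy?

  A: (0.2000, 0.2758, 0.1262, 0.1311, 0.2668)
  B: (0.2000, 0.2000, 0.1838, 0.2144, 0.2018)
B

Both distributions are close to uniform, making this a harder comparison.

H(A) = 2.2467 bits
H(B) = 2.3202 bits

The distribution closer to uniform has higher entropy.
Answer: B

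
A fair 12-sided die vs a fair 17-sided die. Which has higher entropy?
17-sided die

Both are uniform distributions; for uniform over n outcomes, H = log₂(n). H(12-sided) = log₂(12) = 3.585 bits and H(17-sided) = log₂(17) = 4.087 bits. More outcomes in a uniform distribution means higher entropy.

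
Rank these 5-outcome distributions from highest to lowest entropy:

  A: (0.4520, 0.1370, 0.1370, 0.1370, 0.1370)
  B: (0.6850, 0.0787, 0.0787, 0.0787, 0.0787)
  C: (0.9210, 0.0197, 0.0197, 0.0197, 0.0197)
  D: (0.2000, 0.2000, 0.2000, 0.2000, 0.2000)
D > A > B > C

Key insight: Entropy is maximized by uniform distributions and minimized by concentrated distributions.

Entropies:
  H(A) = 2.0893 bits
  H(B) = 1.5289 bits
  H(C) = 0.5566 bits
  H(D) = 2.3219 bits

Ranking: D > A > B > C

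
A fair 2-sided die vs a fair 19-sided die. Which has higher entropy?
19-sided die

Both are uniform distributions; for uniform over n outcomes, H = log₂(n). H(2-sided) = log₂(2) = 1.000 bits and H(19-sided) = log₂(19) = 4.248 bits. More outcomes in a uniform distribution means higher entropy.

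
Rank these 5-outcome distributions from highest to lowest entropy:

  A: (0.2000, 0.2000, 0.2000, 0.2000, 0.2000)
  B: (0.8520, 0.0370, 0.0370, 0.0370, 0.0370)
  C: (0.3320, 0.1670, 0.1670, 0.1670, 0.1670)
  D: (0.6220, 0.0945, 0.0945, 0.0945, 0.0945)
A > C > D > B

Key insight: Entropy is maximized by uniform distributions and minimized by concentrated distributions.

Entropies:
  H(A) = 2.3219 bits
  H(B) = 0.9008 bits
  H(C) = 2.2530 bits
  H(D) = 1.7126 bits

Ranking: A > C > D > B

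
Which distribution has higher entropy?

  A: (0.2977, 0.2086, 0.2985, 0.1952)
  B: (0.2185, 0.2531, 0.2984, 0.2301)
B

Both distributions are close to uniform, making this a harder comparison.

H(A) = 1.9728 bits
H(B) = 1.9894 bits

The distribution closer to uniform has higher entropy.
Answer: B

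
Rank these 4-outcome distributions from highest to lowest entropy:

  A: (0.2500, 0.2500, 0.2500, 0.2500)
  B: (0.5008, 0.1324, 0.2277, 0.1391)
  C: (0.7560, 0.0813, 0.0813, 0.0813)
A > B > C

Key insight: Entropy is maximized by uniform distributions and minimized by concentrated distributions.

- Uniform distributions have maximum entropy log₂(4) = 2.0000 bits
- The more "peaked" or concentrated a distribution, the lower its entropy

Entropies:
  H(A) = 2.0000 bits
  H(B) = 1.7678 bits
  H(C) = 1.1884 bits

Ranking: A > B > C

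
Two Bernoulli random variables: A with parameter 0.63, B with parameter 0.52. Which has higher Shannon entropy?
B

For binary distributions, entropy is maximized at p=0.5 and decreases as p moves toward 0 or 1.

H(A) = H(0.63) = 0.9507 bits
H(B) = H(0.52) = 0.9988 bits

Distribution B (p=0.52) is closer to uniform (p=0.5), so it has higher entropy.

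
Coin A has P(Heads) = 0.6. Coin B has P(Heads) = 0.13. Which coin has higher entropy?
A

For binary distributions, entropy is maximized at p=0.5 and decreases as p moves toward 0 or 1.

H(A) = H(0.6) = 0.9710 bits
H(B) = H(0.13) = 0.5574 bits

Distribution A (p=0.6) is closer to uniform (p=0.5), so it has higher entropy.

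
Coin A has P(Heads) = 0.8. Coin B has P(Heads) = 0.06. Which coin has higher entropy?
A

For binary distributions, entropy is maximized at p=0.5 and decreases as p moves toward 0 or 1.

H(A) = H(0.8) = 0.7219 bits
H(B) = H(0.06) = 0.3274 bits

Distribution A (p=0.8) is closer to uniform (p=0.5), so it has higher entropy.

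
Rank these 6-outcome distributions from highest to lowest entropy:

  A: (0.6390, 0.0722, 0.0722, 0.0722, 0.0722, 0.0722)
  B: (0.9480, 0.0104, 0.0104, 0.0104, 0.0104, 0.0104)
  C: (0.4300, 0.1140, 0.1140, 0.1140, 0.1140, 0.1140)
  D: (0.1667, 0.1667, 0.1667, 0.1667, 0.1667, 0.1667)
D > C > A > B

Key insight: Entropy is maximized by uniform distributions and minimized by concentrated distributions.

Entropies:
  H(A) = 1.7817 bits
  H(B) = 0.4156 bits
  H(C) = 2.3093 bits
  H(D) = 2.5850 bits

Ranking: D > C > A > B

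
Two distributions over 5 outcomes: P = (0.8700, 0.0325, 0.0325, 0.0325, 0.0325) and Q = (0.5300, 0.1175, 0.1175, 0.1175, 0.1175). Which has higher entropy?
Q

P is highly concentrated on one outcome (87%), making it nearly deterministic. Q spreads its mass more evenly (max 53%). The more spread-out distribution has higher entropy: H(P) ≈ 0.817 bits, H(Q) ≈ 1.937 bits.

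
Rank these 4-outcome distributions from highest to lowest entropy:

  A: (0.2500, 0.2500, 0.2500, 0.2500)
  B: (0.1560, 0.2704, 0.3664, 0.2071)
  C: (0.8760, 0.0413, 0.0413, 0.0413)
A > B > C

Key insight: Entropy is maximized by uniform distributions and minimized by concentrated distributions.

- Uniform distributions have maximum entropy log₂(4) = 2.0000 bits
- The more "peaked" or concentrated a distribution, the lower its entropy

Entropies:
  H(A) = 2.0000 bits
  H(B) = 1.9296 bits
  H(C) = 0.7373 bits

Ranking: A > B > C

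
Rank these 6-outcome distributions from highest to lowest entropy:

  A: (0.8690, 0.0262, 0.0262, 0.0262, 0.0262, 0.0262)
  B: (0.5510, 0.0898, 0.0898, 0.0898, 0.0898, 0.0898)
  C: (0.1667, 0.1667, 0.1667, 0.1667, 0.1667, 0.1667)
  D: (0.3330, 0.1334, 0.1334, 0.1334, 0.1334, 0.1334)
C > D > B > A

Key insight: Entropy is maximized by uniform distributions and minimized by concentrated distributions.

Entropies:
  H(A) = 0.8643 bits
  H(B) = 2.0350 bits
  H(C) = 2.5850 bits
  H(D) = 2.4667 bits

Ranking: C > D > B > A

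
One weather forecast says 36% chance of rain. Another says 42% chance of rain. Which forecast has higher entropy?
42% forecast

Treat each forecast as a Bernoulli distribution. Binary entropy is maximized at p=0.5 and falls off symmetrically toward 0 or 1. The 42% forecast is closer to 50%, so it is more uncertain. H(36%) ≈ 0.943 bits, H(42%) ≈ 0.981 bits.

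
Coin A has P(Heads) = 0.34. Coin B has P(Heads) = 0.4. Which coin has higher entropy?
B

For binary distributions, entropy is maximized at p=0.5 and decreases as p moves toward 0 or 1.

H(A) = H(0.34) = 0.9248 bits
H(B) = H(0.4) = 0.9710 bits

Distribution B (p=0.4) is closer to uniform (p=0.5), so it has higher entropy.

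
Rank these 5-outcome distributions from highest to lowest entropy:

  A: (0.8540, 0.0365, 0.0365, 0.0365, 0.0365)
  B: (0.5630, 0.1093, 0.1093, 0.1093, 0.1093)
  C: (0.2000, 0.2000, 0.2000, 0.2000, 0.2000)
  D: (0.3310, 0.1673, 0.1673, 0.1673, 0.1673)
C > D > B > A

Key insight: Entropy is maximized by uniform distributions and minimized by concentrated distributions.

Entropies:
  H(A) = 0.8917 bits
  H(B) = 1.8625 bits
  H(C) = 2.3219 bits
  H(D) = 2.2539 bits

Ranking: C > D > B > A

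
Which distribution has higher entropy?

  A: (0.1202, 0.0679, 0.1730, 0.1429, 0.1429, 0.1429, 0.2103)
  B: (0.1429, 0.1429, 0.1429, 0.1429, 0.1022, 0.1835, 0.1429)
B

Both distributions are close to uniform, making this a harder comparison.

H(A) = 2.7450 bits
H(B) = 2.7904 bits

The distribution closer to uniform has higher entropy.
Answer: B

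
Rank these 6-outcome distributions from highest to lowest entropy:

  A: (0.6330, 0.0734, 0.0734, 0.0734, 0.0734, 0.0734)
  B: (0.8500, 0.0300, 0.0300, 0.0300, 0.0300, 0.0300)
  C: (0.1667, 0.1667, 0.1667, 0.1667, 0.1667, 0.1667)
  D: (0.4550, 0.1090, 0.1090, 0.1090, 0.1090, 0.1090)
C > D > A > B

Key insight: Entropy is maximized by uniform distributions and minimized by concentrated distributions.

Entropies:
  H(A) = 1.8005 bits
  H(B) = 0.9581 bits
  H(C) = 2.5850 bits
  H(D) = 2.2596 bits

Ranking: C > D > A > B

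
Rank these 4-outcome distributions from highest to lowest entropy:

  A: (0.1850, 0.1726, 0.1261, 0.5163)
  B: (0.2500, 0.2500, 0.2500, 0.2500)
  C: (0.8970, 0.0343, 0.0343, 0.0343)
B > A > C

Key insight: Entropy is maximized by uniform distributions and minimized by concentrated distributions.

- Uniform distributions have maximum entropy log₂(4) = 2.0000 bits
- The more "peaked" or concentrated a distribution, the lower its entropy

Entropies:
  H(A) = 1.7569 bits
  H(B) = 2.0000 bits
  H(C) = 0.6417 bits

Ranking: B > A > C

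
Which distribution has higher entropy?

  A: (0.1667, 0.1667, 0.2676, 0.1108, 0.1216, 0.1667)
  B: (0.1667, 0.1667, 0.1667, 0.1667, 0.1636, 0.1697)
B

Both distributions are close to uniform, making this a harder comparison.

H(A) = 2.5227 bits
H(B) = 2.5849 bits

The distribution closer to uniform has higher entropy.
Answer: B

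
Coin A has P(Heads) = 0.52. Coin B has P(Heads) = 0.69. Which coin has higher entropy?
A

For binary distributions, entropy is maximized at p=0.5 and decreases as p moves toward 0 or 1.

H(A) = H(0.52) = 0.9988 bits
H(B) = H(0.69) = 0.8932 bits

Distribution A (p=0.52) is closer to uniform (p=0.5), so it has higher entropy.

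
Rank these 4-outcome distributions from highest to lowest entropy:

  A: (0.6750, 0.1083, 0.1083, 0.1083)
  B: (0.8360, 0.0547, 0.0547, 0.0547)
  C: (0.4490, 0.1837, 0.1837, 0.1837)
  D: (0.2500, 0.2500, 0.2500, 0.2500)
D > C > A > B

Key insight: Entropy is maximized by uniform distributions and minimized by concentrated distributions.

Entropies:
  H(A) = 1.4248 bits
  H(B) = 0.9037 bits
  H(C) = 1.8658 bits
  H(D) = 2.0000 bits

Ranking: D > C > A > B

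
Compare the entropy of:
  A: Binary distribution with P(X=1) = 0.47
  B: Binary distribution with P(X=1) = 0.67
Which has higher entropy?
A

For binary distributions, entropy is maximized at p=0.5 and decreases as p moves toward 0 or 1.

H(A) = H(0.47) = 0.9974 bits
H(B) = H(0.67) = 0.9149 bits

Distribution A (p=0.47) is closer to uniform (p=0.5), so it has higher entropy.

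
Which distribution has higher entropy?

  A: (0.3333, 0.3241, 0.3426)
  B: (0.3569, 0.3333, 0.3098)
A

Both distributions are close to uniform, making this a harder comparison.

H(A) = 1.5846 bits
H(B) = 1.5826 bits

The distribution closer to uniform has higher entropy.
Answer: A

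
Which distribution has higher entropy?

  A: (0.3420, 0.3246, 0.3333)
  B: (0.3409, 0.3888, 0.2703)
A

Both distributions are close to uniform, making this a harder comparison.

H(A) = 1.5846 bits
H(B) = 1.5693 bits

The distribution closer to uniform has higher entropy.
Answer: A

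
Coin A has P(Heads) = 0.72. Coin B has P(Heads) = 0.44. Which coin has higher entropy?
B

For binary distributions, entropy is maximized at p=0.5 and decreases as p moves toward 0 or 1.

H(A) = H(0.72) = 0.8555 bits
H(B) = H(0.44) = 0.9896 bits

Distribution B (p=0.44) is closer to uniform (p=0.5), so it has higher entropy.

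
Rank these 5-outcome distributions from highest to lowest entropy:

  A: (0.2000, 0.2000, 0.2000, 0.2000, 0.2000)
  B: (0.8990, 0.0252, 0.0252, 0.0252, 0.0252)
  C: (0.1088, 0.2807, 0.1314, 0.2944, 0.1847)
A > C > B

Key insight: Entropy is maximized by uniform distributions and minimized by concentrated distributions.

- Uniform distributions have maximum entropy log₂(5) = 2.3219 bits
- The more "peaked" or concentrated a distribution, the lower its entropy

Entropies:
  H(A) = 2.3219 bits
  H(B) = 0.6742 bits
  H(C) = 2.2168 bits

Ranking: A > C > B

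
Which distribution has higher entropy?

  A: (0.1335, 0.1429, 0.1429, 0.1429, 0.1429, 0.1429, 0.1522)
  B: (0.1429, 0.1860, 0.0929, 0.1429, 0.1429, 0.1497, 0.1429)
A

Both distributions are close to uniform, making this a harder comparison.

H(A) = 2.8065 bits
H(B) = 2.7842 bits

The distribution closer to uniform has higher entropy.
Answer: A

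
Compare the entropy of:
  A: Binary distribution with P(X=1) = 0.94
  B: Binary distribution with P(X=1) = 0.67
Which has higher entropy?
B

For binary distributions, entropy is maximized at p=0.5 and decreases as p moves toward 0 or 1.

H(A) = H(0.94) = 0.3274 bits
H(B) = H(0.67) = 0.9149 bits

Distribution B (p=0.67) is closer to uniform (p=0.5), so it has higher entropy.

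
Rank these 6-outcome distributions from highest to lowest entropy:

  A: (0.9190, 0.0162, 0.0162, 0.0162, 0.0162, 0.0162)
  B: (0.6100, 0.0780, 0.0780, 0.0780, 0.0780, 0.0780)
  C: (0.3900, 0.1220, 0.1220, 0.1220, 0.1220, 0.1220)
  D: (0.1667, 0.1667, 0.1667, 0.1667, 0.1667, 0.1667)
D > C > B > A

Key insight: Entropy is maximized by uniform distributions and minimized by concentrated distributions.

Entropies:
  H(A) = 0.5938 bits
  H(B) = 1.8704 bits
  H(C) = 2.3812 bits
  H(D) = 2.5850 bits

Ranking: D > C > B > A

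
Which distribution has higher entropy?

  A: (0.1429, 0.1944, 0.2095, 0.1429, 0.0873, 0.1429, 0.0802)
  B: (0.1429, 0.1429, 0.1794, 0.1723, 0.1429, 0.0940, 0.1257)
B

Both distributions are close to uniform, making this a harder comparison.

H(A) = 2.7340 bits
H(B) = 2.7817 bits

The distribution closer to uniform has higher entropy.
Answer: B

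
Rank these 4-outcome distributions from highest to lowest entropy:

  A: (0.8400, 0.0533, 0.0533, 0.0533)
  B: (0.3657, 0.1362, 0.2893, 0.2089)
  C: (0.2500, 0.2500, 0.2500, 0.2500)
C > B > A

Key insight: Entropy is maximized by uniform distributions and minimized by concentrated distributions.

- Uniform distributions have maximum entropy log₂(4) = 2.0000 bits
- The more "peaked" or concentrated a distribution, the lower its entropy

Entropies:
  H(A) = 0.8879 bits
  H(B) = 1.9120 bits
  H(C) = 2.0000 bits

Ranking: C > B > A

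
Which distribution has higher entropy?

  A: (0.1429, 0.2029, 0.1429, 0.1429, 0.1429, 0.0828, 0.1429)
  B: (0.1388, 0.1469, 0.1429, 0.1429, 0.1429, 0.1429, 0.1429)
B

Both distributions are close to uniform, making this a harder comparison.

H(A) = 2.7698 bits
H(B) = 2.8072 bits

The distribution closer to uniform has higher entropy.
Answer: B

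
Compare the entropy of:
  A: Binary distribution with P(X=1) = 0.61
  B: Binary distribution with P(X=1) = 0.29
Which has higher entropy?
A

For binary distributions, entropy is maximized at p=0.5 and decreases as p moves toward 0 or 1.

H(A) = H(0.61) = 0.9648 bits
H(B) = H(0.29) = 0.8687 bits

Distribution A (p=0.61) is closer to uniform (p=0.5), so it has higher entropy.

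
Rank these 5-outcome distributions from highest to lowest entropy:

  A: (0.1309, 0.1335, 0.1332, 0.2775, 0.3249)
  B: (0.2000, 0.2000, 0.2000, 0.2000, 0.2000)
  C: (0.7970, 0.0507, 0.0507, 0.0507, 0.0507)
B > A > C

Key insight: Entropy is maximized by uniform distributions and minimized by concentrated distributions.

- Uniform distributions have maximum entropy log₂(5) = 2.3219 bits
- The more "peaked" or concentrated a distribution, the lower its entropy

Entropies:
  H(A) = 2.1994 bits
  H(B) = 2.3219 bits
  H(C) = 1.1339 bits

Ranking: B > A > C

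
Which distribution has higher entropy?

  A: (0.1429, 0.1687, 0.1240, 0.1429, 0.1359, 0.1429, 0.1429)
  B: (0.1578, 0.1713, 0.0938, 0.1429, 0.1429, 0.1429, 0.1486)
A

Both distributions are close to uniform, making this a harder comparison.

H(A) = 2.8020 bits
H(B) = 2.7884 bits

The distribution closer to uniform has higher entropy.
Answer: A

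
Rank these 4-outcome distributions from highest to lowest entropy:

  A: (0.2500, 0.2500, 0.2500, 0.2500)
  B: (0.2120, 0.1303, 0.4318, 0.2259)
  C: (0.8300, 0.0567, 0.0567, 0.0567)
A > B > C

Key insight: Entropy is maximized by uniform distributions and minimized by concentrated distributions.

- Uniform distributions have maximum entropy log₂(4) = 2.0000 bits
- The more "peaked" or concentrated a distribution, the lower its entropy

Entropies:
  H(A) = 2.0000 bits
  H(B) = 1.8655 bits
  H(C) = 0.9271 bits

Ranking: A > B > C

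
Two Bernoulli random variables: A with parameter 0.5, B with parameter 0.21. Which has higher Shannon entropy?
A

For binary distributions, entropy is maximized at p=0.5 and decreases as p moves toward 0 or 1.

H(A) = H(0.5) = 1.0000 bits
H(B) = H(0.21) = 0.7415 bits

Distribution A (p=0.5) is closer to uniform (p=0.5), so it has higher entropy.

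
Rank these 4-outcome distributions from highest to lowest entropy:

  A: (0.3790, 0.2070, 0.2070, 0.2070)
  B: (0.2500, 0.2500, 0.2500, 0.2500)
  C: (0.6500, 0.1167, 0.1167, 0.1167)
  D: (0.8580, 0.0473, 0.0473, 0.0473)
B > A > C > D

Key insight: Entropy is maximized by uniform distributions and minimized by concentrated distributions.

Entropies:
  H(A) = 1.9416 bits
  H(B) = 2.0000 bits
  H(C) = 1.4888 bits
  H(D) = 0.8145 bits

Ranking: B > A > C > D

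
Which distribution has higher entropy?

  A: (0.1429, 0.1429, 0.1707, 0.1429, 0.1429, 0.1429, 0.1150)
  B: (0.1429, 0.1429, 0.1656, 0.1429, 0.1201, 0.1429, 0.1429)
B

Both distributions are close to uniform, making this a harder comparison.

H(A) = 2.7995 bits
H(B) = 2.8021 bits

The distribution closer to uniform has higher entropy.
Answer: B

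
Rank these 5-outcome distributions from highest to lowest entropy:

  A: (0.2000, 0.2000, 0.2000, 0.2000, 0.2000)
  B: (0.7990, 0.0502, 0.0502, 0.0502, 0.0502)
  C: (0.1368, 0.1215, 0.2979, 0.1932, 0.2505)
A > C > B

Key insight: Entropy is maximized by uniform distributions and minimized by concentrated distributions.

- Uniform distributions have maximum entropy log₂(5) = 2.3219 bits
- The more "peaked" or concentrated a distribution, the lower its entropy

Entropies:
  H(A) = 2.3219 bits
  H(B) = 1.1259 bits
  H(C) = 2.2411 bits

Ranking: A > C > B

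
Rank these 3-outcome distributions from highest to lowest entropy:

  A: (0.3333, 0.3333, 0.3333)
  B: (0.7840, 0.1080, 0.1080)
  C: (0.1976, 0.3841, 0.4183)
A > C > B

Key insight: Entropy is maximized by uniform distributions and minimized by concentrated distributions.

- Uniform distributions have maximum entropy log₂(3) = 1.5850 bits
- The more "peaked" or concentrated a distribution, the lower its entropy

Entropies:
  H(A) = 1.5850 bits
  H(B) = 0.9688 bits
  H(C) = 1.5184 bits

Ranking: A > C > B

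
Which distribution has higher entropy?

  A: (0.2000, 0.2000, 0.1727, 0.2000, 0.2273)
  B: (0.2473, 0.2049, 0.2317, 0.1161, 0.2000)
A

Both distributions are close to uniform, making this a harder comparison.

H(A) = 2.3165 bits
H(B) = 2.2810 bits

The distribution closer to uniform has higher entropy.
Answer: A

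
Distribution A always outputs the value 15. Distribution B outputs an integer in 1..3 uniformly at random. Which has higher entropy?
B

A is deterministic, so H(A) = 0. B is uniform over 3 outcomes, so H(B) = log₂(3) = 1.585 bits. Any distribution with genuine randomness has higher entropy than a deterministic one.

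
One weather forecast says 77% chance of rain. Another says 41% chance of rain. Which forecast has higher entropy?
41% forecast

Treat each forecast as a Bernoulli distribution. Binary entropy is maximized at p=0.5 and falls off symmetrically toward 0 or 1. The 41% forecast is closer to 50%, so it is more uncertain. H(77%) ≈ 0.778 bits, H(41%) ≈ 0.977 bits.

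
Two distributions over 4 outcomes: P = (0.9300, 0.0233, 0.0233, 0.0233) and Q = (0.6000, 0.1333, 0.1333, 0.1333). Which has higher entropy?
Q

P is highly concentrated on one outcome (93%), making it nearly deterministic. Q spreads its mass more evenly (max 60%). The more spread-out distribution has higher entropy: H(P) ≈ 0.477 bits, H(Q) ≈ 1.605 bits.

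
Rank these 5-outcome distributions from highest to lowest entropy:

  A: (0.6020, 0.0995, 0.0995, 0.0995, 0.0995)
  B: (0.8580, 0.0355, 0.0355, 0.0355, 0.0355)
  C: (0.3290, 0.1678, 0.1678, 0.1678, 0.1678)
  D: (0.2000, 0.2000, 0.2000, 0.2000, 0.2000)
D > C > A > B

Key insight: Entropy is maximized by uniform distributions and minimized by concentrated distributions.

Entropies:
  H(A) = 1.7658 bits
  H(B) = 0.8735 bits
  H(C) = 2.2559 bits
  H(D) = 2.3219 bits

Ranking: D > C > A > B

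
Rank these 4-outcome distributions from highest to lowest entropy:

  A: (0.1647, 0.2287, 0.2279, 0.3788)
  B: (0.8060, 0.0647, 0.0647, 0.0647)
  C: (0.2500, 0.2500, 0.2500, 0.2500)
C > A > B

Key insight: Entropy is maximized by uniform distributions and minimized by concentrated distributions.

- Uniform distributions have maximum entropy log₂(4) = 2.0000 bits
- The more "peaked" or concentrated a distribution, the lower its entropy

Entropies:
  H(A) = 1.9320 bits
  H(B) = 1.0172 bits
  H(C) = 2.0000 bits

Ranking: C > A > B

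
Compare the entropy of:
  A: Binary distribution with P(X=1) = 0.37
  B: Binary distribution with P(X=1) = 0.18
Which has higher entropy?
A

For binary distributions, entropy is maximized at p=0.5 and decreases as p moves toward 0 or 1.

H(A) = H(0.37) = 0.9507 bits
H(B) = H(0.18) = 0.6801 bits

Distribution A (p=0.37) is closer to uniform (p=0.5), so it has higher entropy.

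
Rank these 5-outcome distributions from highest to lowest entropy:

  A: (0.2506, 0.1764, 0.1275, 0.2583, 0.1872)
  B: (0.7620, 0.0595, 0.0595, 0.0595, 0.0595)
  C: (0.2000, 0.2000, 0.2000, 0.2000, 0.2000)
C > A > B

Key insight: Entropy is maximized by uniform distributions and minimized by concentrated distributions.

- Uniform distributions have maximum entropy log₂(5) = 2.3219 bits
- The more "peaked" or concentrated a distribution, the lower its entropy

Entropies:
  H(A) = 2.2777 bits
  H(B) = 1.2677 bits
  H(C) = 2.3219 bits

Ranking: C > A > B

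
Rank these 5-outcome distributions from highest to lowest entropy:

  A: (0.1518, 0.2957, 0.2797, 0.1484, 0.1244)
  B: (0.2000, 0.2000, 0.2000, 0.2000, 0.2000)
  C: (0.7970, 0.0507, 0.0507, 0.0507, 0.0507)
B > A > C

Key insight: Entropy is maximized by uniform distributions and minimized by concentrated distributions.

- Uniform distributions have maximum entropy log₂(5) = 2.3219 bits
- The more "peaked" or concentrated a distribution, the lower its entropy

Entropies:
  H(A) = 2.2293 bits
  H(B) = 2.3219 bits
  H(C) = 1.1339 bits

Ranking: B > A > C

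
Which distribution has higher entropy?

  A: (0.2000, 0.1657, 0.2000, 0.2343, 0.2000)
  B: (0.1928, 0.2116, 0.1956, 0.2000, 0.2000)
B

Both distributions are close to uniform, making this a harder comparison.

H(A) = 2.3134 bits
H(B) = 2.3212 bits

The distribution closer to uniform has higher entropy.
Answer: B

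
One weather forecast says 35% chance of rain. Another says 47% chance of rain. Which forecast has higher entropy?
47% forecast

Treat each forecast as a Bernoulli distribution. Binary entropy is maximized at p=0.5 and falls off symmetrically toward 0 or 1. The 47% forecast is closer to 50%, so it is more uncertain. H(35%) ≈ 0.934 bits, H(47%) ≈ 0.997 bits.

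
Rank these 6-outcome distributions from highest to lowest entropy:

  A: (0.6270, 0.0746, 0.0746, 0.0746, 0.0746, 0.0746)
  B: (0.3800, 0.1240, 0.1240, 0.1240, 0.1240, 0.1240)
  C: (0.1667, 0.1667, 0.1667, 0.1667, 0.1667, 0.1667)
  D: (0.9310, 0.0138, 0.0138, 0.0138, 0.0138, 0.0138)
C > B > A > D

Key insight: Entropy is maximized by uniform distributions and minimized by concentrated distributions.

Entropies:
  H(A) = 1.8190 bits
  H(B) = 2.3976 bits
  H(C) = 2.5850 bits
  H(D) = 0.5224 bits

Ranking: C > B > A > D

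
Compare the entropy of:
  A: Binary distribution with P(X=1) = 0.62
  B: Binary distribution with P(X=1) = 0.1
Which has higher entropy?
A

For binary distributions, entropy is maximized at p=0.5 and decreases as p moves toward 0 or 1.

H(A) = H(0.62) = 0.9580 bits
H(B) = H(0.1) = 0.4690 bits

Distribution A (p=0.62) is closer to uniform (p=0.5), so it has higher entropy.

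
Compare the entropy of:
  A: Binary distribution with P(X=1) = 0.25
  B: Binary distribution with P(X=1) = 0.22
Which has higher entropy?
A

For binary distributions, entropy is maximized at p=0.5 and decreases as p moves toward 0 or 1.

H(A) = H(0.25) = 0.8113 bits
H(B) = H(0.22) = 0.7602 bits

Distribution A (p=0.25) is closer to uniform (p=0.5), so it has higher entropy.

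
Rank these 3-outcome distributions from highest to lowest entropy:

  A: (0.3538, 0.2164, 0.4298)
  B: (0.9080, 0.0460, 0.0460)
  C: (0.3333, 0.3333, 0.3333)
C > A > B

Key insight: Entropy is maximized by uniform distributions and minimized by concentrated distributions.

- Uniform distributions have maximum entropy log₂(3) = 1.5850 bits
- The more "peaked" or concentrated a distribution, the lower its entropy

Entropies:
  H(A) = 1.5318 bits
  H(B) = 0.5351 bits
  H(C) = 1.5850 bits

Ranking: C > A > B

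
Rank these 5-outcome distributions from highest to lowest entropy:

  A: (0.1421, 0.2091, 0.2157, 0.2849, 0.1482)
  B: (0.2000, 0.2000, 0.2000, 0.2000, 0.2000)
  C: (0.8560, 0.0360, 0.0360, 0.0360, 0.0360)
B > A > C

Key insight: Entropy is maximized by uniform distributions and minimized by concentrated distributions.

- Uniform distributions have maximum entropy log₂(5) = 2.3219 bits
- The more "peaked" or concentrated a distribution, the lower its entropy

Entropies:
  H(A) = 2.2737 bits
  H(B) = 2.3219 bits
  H(C) = 0.8826 bits

Ranking: B > A > C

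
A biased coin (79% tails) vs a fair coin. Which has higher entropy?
Fair coin

The fair coin is uniform (p=0.5), maximizing binary entropy at 1 bit. The biased coin has H(0.79) ≈ 0.741 bits — its outcome is more predictable, so its entropy is lower.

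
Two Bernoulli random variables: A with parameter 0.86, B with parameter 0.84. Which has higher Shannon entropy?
B

For binary distributions, entropy is maximized at p=0.5 and decreases as p moves toward 0 or 1.

H(A) = H(0.86) = 0.5842 bits
H(B) = H(0.84) = 0.6343 bits

Distribution B (p=0.84) is closer to uniform (p=0.5), so it has higher entropy.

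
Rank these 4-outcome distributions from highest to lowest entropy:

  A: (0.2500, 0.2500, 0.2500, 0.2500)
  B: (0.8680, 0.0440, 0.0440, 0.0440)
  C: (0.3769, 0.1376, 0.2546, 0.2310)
A > C > B

Key insight: Entropy is maximized by uniform distributions and minimized by concentrated distributions.

- Uniform distributions have maximum entropy log₂(4) = 2.0000 bits
- The more "peaked" or concentrated a distribution, the lower its entropy

Entropies:
  H(A) = 2.0000 bits
  H(B) = 0.7721 bits
  H(C) = 1.9151 bits

Ranking: A > C > B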